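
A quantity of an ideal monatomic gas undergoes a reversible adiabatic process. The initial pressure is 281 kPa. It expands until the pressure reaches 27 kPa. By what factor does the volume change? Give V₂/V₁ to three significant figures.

From PV^γ = const, V₂/V₁ = (P₁/P₂)^(1/γ).
For a monatomic ideal gas γ = 5/3.
V₂/V₁ = (281/27)^(3/5) = 4.078.

V₂/V₁ ≈ 4.08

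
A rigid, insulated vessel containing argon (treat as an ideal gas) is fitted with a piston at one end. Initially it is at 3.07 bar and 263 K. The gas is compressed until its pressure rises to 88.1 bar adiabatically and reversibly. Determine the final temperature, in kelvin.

T₂ ≈ 1010 K

Along an adiabat T P^((1−γ)/γ) is constant, so T₂ = T₁ (P₂/P₁)^((γ−1)/γ).
For a monatomic ideal gas γ = 5/3, so (γ−1)/γ = 2/5.
T₂ = 263 × (88.1/3.07)^(2/5) = 1007 K.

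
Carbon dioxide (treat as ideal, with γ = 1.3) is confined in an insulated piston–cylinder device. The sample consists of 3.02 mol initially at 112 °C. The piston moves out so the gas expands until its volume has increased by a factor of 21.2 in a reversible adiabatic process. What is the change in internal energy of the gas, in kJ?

For a reversible adiabat TV^(γ−1) is constant, so T₂ = T₁ (V₁/V₂)^(γ−1).
T₁ = 112 °C = 385.1 K.
T₂ = 385.1 × (1/21.2)^(0.3) = 154.1 K.
Q = 0, so ΔU = W_on_gas = nCᵥΔT with Cᵥ = R/(γ−1) = 27.71 J/(mol·K).
ΔU = 3.02 × 27.71 × (154.1 − 385.1) = -19340 J.

ΔU ≈ -19.3 kJ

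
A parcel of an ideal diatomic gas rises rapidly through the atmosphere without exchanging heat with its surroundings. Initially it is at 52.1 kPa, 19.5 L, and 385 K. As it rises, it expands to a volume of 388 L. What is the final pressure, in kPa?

Since PV^γ is constant along a reversible adiabat, P₂ = P₁ (V₁/V₂)^γ.
γ = 7/5 for a diatomic ideal gas.
P₂ = 52.1 × (19.5/388)^(7/5) = 0.7916 kPa.

P₂ ≈ 0.792 kPa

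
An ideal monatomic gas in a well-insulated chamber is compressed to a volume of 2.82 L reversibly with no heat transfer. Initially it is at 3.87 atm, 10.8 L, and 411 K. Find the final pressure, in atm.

P₂ ≈ 36.3 atm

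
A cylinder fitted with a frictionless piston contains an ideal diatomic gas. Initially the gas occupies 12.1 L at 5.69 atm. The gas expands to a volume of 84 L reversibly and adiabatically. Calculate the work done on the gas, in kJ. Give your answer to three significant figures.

γ = 7/5 for a diatomic ideal gas.
P₂ = P₁(V₁/V₂)^γ = 5.69×(12.1/84)^(7/5) = 0.3776 atm.
For a reversible adiabat, W_by_gas = (P₁V₁ − P₂V₂)/(γ−1).
W_by = (576500×0.0121 − 38260×0.084) / (2/5) = 9406 J.
W_on_gas = −W_by = -9406 J.

W ≈ -9.41 kJ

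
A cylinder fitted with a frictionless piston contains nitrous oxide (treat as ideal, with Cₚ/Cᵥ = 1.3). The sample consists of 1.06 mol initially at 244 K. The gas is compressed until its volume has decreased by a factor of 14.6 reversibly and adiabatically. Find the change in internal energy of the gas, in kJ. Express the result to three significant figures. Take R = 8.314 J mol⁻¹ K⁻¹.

ΔU ≈ 8.85 kJ

Adiabatic: T₁V₁^(γ−1) = T₂V₂^(γ−1) ⇒ T₂ = T₁ (V₁/V₂)^(γ−1).
T₂ = 244 × 14.6^(0.3) = 545.4 K.
Q = 0, so ΔU = W_on_gas = nCᵥΔT with Cᵥ = R/(γ−1) = 27.71 J/(mol·K).
ΔU = 1.06 × 27.71 × (545.4 − 244) = 8853 J.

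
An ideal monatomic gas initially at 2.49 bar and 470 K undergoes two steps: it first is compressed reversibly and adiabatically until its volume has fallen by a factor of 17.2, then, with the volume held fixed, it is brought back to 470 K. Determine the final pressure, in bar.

P₃ ≈ 42.8 bar

For a monatomic ideal gas γ = 5/3.
Adiabatic step (PV^γ = const): P₂ = 2.49×17.2^(5/3) = 285.4 bar; T₂ = 470×17.2^(2/3) = 3132 K.
Isochoric: P₃ = P₂(T₃/T₂) = 285.4 × (470/3132) = 42.83 bar.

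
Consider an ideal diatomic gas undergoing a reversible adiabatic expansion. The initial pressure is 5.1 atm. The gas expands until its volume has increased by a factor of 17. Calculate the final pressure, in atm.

P₂ ≈ 0.0966 atm

Adiabatic: P₁V₁^γ = P₂V₂^γ ⇒ P₂ = P₁ (V₁/V₂)^γ.
For a diatomic ideal gas γ = 7/5.
P₂ = 5.1 × (1/17)^(7/5) = 0.09659 atm.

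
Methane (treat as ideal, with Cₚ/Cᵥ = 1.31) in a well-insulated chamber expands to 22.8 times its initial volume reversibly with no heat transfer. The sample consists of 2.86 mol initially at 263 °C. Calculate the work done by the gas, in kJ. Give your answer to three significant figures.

Adiabatic: T₁V₁^(γ−1) = T₂V₂^(γ−1) ⇒ T₂ = T₁ (V₁/V₂)^(γ−1).
T₁ = 263 °C = 536.1 K.
T₂ = 536.1 × (1/22.8)^(0.31) = 203.4 K.
Q = 0, so ΔU = W_on_gas = nCᵥΔT with Cᵥ = R/(γ−1) = 26.82 J/(mol·K).
ΔU = 2.86 × 26.82 × (203.4 − 536.1) = -25520 J.
Work done by the gas = −ΔU = 25520 J.

W ≈ 25.5 kJ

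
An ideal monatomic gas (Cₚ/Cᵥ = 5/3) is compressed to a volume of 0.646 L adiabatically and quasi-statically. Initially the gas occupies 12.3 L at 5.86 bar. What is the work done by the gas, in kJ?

P₂ = P₁(V₁/V₂)^γ = 5.86×(12.3/0.646)^(5/3) = 795.6 bar.
For a reversible adiabat, W_by_gas = (P₁V₁ − P₂V₂)/(γ−1).
W_by = (586000×0.0123 − 7.956×10^7×0.000646) / (2/3) = -66280 J.

W ≈ -66.3 kJ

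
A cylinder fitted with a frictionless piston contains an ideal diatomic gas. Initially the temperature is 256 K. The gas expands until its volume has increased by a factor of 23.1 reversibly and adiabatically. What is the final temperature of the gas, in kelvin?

For a reversible adiabat TV^(γ−1) is constant, so T₂ = T₁ (V₁/V₂)^(γ−1).
For a diatomic ideal gas γ = 7/5, so γ−1 = 2/5.
T₂ = 256 × (1/23.1)^(2/5) = 72.91 K.

T₂ ≈ 72.9 K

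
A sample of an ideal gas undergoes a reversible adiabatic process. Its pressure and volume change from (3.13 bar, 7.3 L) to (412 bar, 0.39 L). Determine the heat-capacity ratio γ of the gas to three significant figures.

γ ≈ 1.67

PV^γ = const ⇒ γ = ln(P₂/P₁) / ln(V₁/V₂).
γ = ln(412/3.13) / ln(7.3/0.39) = 1.666.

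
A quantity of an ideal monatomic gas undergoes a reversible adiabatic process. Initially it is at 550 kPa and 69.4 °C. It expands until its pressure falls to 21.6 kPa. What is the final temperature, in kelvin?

Along an adiabat T P^((1−γ)/γ) is constant, so T₂ = T₁ (P₂/P₁)^((γ−1)/γ).
For a monatomic ideal gas γ = 5/3, so (γ−1)/γ = 2/5.
T₁ = 69.4 °C = 342.5 K.
T₂ = 342.5 × (21.6/550)^(2/5) = 93.83 K.

T₂ ≈ 93.8 K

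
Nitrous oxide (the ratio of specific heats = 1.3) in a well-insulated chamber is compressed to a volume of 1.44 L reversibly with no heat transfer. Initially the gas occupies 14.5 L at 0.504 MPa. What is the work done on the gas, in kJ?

W ≈ 24.3 kJ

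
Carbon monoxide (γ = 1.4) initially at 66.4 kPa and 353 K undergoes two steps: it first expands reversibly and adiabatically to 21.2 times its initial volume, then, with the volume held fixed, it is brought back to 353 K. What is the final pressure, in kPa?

P₃ ≈ 3.13 kPa

Adiabatic step (PV^γ = const): P₂ = 66.4×(1/21.2)^(1.4) = 0.9232 kPa; T₂ = 353×(1/21.2)^(0.4) = 104 K.
Isochoric: P₃ = P₂(T₃/T₂) = 0.9232 × (353/104) = 3.132 kPa.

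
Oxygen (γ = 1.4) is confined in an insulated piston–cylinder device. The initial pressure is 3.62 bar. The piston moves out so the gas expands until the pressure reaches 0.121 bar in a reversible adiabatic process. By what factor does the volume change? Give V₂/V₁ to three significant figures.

V₂/V₁ ≈ 11.3

From PV^γ = const, V₂/V₁ = (P₁/P₂)^(1/γ).
V₂/V₁ = (3.62/0.121)^(0.714) = 11.33.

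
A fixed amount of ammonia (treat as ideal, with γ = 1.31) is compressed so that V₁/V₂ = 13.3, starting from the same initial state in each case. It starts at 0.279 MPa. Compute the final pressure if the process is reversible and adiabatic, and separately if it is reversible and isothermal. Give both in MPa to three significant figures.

adiabatic: 8.28 MPa; isothermal: 3.71 MPa

Isothermal: P₂ = P₁(V₁/V₂) = 0.279×13.3 = 3.711 MPa.
Adiabatic: P₂ = P₁(V₁/V₂)^γ = 0.279×13.3^(1.31) = 8.277 MPa.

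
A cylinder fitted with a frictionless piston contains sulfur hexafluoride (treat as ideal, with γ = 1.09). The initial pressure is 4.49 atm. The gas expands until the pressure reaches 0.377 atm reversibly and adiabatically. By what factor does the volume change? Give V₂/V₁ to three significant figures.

V₂/V₁ ≈ 9.71

From PV^γ = const, V₂/V₁ = (P₁/P₂)^(1/γ).
V₂/V₁ = (4.49/0.377)^(0.917) = 9.707.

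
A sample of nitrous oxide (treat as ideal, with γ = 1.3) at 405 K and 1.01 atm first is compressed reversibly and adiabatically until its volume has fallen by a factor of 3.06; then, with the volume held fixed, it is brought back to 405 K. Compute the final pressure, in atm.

P₃ ≈ 3.09 atm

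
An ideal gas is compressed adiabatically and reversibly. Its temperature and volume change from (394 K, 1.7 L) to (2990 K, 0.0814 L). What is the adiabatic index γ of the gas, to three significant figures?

TV^(γ−1) = const ⇒ γ − 1 = ln(T₂/T₁) / ln(V₁/V₂).
γ = 1 + ln(2990/394) / ln(1.7/0.0814) = 1.667.

γ ≈ 1.67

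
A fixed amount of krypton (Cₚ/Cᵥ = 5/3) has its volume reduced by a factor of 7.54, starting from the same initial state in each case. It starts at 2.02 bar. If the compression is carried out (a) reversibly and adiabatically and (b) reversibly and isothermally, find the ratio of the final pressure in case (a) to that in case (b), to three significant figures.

P_adiabatic / P_isothermal ≈ 3.85

Isothermal: P_b = P₁(V₁/V₂) = 2.02×7.54.
Adiabatic: P_a = P₁(V₁/V₂)^γ = 2.02×7.54^(5/3).
P_a/P_b = (V₁/V₂)^(γ−1) = 7.54^(2/3) = 3.845.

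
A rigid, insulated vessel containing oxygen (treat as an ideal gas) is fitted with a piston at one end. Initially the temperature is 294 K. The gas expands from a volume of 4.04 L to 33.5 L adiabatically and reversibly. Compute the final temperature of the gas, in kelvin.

T₂ ≈ 126 K

For a reversible adiabat TV^(γ−1) is constant, so T₂ = T₁ (V₁/V₂)^(γ−1).
For a diatomic ideal gas γ = 7/5, so γ−1 = 2/5.
T₂ = 294 × (4.04/33.5)^(2/5) = 126.1 K.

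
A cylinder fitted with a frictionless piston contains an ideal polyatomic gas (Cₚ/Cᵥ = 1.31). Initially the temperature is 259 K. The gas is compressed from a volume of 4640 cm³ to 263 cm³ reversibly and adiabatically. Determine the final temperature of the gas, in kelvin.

T₂ ≈ 631 K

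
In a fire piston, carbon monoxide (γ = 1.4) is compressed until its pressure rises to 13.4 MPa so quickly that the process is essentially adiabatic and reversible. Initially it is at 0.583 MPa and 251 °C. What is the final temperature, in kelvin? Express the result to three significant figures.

T₂ ≈ 1280 K

Along an adiabat T P^((1−γ)/γ) is constant, so T₂ = T₁ (P₂/P₁)^((γ−1)/γ).
T₁ = 251 °C = 524.1 K.
T₂ = 524.1 × (13.4/0.583)^(0.286) = 1284 K.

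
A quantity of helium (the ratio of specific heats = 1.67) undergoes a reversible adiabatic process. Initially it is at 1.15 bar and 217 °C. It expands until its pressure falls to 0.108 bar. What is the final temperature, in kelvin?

Adiabatic: T₂/T₁ = (P₂/P₁)^((γ−1)/γ).
T₁ = 217 °C = 490.1 K.
T₂ = 490.1 × (0.108/1.15)^(0.401) = 189.8 K.

T₂ ≈ 190 K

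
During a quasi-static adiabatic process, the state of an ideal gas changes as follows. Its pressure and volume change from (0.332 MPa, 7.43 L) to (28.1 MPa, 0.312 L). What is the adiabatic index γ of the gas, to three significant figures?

γ ≈ 1.40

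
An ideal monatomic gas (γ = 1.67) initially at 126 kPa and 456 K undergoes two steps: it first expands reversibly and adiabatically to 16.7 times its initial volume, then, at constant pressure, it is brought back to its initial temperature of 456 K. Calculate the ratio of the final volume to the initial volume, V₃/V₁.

V₃/V₁ ≈ 110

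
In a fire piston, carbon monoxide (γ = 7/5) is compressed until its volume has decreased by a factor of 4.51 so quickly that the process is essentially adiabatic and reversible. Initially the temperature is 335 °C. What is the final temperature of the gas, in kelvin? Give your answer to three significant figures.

For a reversible adiabat TV^(γ−1) is constant, so T₂ = T₁ (V₁/V₂)^(γ−1).
T₁ = 335 °C = 608.1 K.
T₂ = 608.1 × 4.51^(2/5) = 1111 K.

T₂ ≈ 1110 K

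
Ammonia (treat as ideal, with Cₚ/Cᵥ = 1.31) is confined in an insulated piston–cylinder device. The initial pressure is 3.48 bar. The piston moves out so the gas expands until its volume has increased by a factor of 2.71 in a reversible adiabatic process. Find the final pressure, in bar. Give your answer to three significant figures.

Adiabatic: P₁V₁^γ = P₂V₂^γ ⇒ P₂ = P₁ (V₁/V₂)^γ.
P₂ = 3.48 × (1/2.71)^(1.31) = 0.9427 bar.

P₂ ≈ 0.943 bar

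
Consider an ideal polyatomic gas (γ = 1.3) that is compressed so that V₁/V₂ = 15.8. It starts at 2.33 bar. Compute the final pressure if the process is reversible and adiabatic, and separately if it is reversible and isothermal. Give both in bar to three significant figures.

adiabatic: 84.3 bar; isothermal: 36.8 bar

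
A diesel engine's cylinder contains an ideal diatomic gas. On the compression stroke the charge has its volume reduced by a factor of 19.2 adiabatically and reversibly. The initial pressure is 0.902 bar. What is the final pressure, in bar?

Since PV^γ is constant along a reversible adiabat, P₂ = P₁ (V₁/V₂)^γ.
For a diatomic ideal gas γ = 7/5.
P₂ = 0.902 × 19.2^(7/5) = 56.47 bar.

P₂ ≈ 56.5 bar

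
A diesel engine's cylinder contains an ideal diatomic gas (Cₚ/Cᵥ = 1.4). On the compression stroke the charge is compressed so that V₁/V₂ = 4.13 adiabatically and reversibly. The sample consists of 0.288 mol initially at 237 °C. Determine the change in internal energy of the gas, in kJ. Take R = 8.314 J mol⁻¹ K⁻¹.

ΔU ≈ 2.33 kJ

For a reversible adiabat TV^(γ−1) is constant, so T₂ = T₁ (V₁/V₂)^(γ−1).
T₁ = 237 °C = 510.1 K.
T₂ = 510.1 × 4.13^(0.4) = 899.7 K.
Q = 0, so ΔU = W_on_gas = nCᵥΔT with Cᵥ = R/(γ−1) = 20.79 J/(mol·K).
ΔU = 0.288 × 20.79 × (899.7 − 510.1) = 2332 J.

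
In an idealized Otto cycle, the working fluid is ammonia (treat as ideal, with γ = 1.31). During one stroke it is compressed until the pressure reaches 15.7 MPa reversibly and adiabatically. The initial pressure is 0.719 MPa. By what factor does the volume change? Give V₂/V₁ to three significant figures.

From PV^γ = const, V₂/V₁ = (P₁/P₂)^(1/γ).
V₂/V₁ = (0.719/15.7)^(0.763) = 0.095.

V₂/V₁ ≈ 0.0950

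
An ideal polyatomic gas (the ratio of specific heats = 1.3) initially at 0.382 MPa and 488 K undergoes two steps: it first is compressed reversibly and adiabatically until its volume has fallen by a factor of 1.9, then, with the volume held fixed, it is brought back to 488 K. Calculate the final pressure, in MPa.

P₃ ≈ 0.726 MPa

Adiabatic step (PV^γ = const): P₂ = 0.382×1.9^(1.3) = 0.8799 MPa; T₂ = 488×1.9^(0.3) = 591.6 K.
Isochoric: P₃ = P₂(T₃/T₂) = 0.8799 × (488/591.6) = 0.7258 MPa.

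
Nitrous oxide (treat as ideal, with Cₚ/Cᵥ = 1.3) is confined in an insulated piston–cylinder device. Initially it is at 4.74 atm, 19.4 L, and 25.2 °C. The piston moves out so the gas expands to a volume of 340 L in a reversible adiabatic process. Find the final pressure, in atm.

P₂ ≈ 0.115 atm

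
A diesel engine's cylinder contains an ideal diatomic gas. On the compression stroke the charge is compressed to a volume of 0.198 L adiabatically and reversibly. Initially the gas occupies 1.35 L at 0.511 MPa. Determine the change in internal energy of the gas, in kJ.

ΔU ≈ 1.99 kJ

γ = 7/5 for a diatomic ideal gas.
P₂ = P₁(V₁/V₂)^γ = 0.511×(1.35/0.198)^(7/5) = 7.509 MPa.
For a reversible adiabat, W_by_gas = (P₁V₁ − P₂V₂)/(γ−1).
W_by = (511000×0.00135 − 7.509×10^6×0.000198) / (2/5) = -1992 J.
Q = 0 ⇒ ΔU = −W_by = 1992 J.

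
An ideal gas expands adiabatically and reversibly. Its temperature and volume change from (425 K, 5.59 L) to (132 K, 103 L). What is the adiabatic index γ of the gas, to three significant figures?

γ ≈ 1.40

TV^(γ−1) = const ⇒ γ − 1 = ln(T₂/T₁) / ln(V₁/V₂).
γ = 1 + ln(132/425) / ln(5.59/103) = 1.401.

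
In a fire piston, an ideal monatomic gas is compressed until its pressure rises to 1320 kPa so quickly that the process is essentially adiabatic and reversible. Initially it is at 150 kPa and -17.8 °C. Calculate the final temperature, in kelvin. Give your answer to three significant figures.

Adiabatic: T₂/T₁ = (P₂/P₁)^((γ−1)/γ).
For a monatomic ideal gas γ = 5/3, so (γ−1)/γ = 2/5.
T₁ = -17.8 °C = 255.3 K.
T₂ = 255.3 × (1320/150)^(2/5) = 609.4 K.

T₂ ≈ 609 K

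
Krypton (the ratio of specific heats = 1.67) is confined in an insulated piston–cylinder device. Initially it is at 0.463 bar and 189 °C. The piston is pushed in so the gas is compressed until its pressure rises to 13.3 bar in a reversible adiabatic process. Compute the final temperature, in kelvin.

Along an adiabat T P^((1−γ)/γ) is constant, so T₂ = T₁ (P₂/P₁)^((γ−1)/γ).
T₁ = 189 °C = 462.1 K.
T₂ = 462.1 × (13.3/0.463)^(0.401) = 1778 K.

T₂ ≈ 1780 K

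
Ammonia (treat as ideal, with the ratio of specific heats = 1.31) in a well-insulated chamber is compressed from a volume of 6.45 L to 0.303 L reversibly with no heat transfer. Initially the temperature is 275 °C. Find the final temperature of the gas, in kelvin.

T₂ ≈ 1410 K

Adiabatic: T₁V₁^(γ−1) = T₂V₂^(γ−1) ⇒ T₂ = T₁ (V₁/V₂)^(γ−1).
T₁ = 275 °C = 548.1 K.
T₂ = 548.1 × (6.45/0.303)^(0.31) = 1415 K.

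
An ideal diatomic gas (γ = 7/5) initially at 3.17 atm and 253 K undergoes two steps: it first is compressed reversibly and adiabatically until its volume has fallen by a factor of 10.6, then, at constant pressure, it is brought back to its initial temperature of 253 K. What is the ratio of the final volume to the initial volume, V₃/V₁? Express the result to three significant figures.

Adiabatic step: V₂/V₁ = 0.09434; T₂ = T₁·10.6^(2/5) = 650.5 K.
Isobaric step: V₃/V₂ = T₃/T₂ = 253/650.5.
V₃/V₁ = (V₂/V₁)(V₃/V₂) = 0.09434 × (253/650.5) = 0.03669.

V₃/V₁ ≈ 0.0367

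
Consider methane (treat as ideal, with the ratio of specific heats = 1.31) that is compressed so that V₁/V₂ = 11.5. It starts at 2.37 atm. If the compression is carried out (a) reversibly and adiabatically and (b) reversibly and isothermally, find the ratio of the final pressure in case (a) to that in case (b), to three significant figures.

Isothermal: P_b = P₁(V₁/V₂) = 2.37×11.5.
Adiabatic: P_a = P₁(V₁/V₂)^γ = 2.37×11.5^(1.31).
P_a/P_b = (V₁/V₂)^(γ−1) = 11.5^(0.31) = 2.132.

P_adiabatic / P_isothermal ≈ 2.13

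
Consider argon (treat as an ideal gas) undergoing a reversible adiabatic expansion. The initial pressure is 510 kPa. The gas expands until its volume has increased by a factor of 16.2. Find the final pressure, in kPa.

Adiabatic: P₁V₁^γ = P₂V₂^γ ⇒ P₂ = P₁ (V₁/V₂)^γ.
For a monatomic ideal gas γ = 5/3.
P₂ = 510 × (1/16.2)^(5/3) = 4.917 kPa.

P₂ ≈ 4.92 kPa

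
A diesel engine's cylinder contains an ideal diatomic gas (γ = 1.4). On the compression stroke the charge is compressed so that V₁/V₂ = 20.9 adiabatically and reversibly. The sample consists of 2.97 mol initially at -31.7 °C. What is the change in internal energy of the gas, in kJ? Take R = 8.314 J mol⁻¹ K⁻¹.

For a reversible adiabat TV^(γ−1) is constant, so T₂ = T₁ (V₁/V₂)^(γ−1).
T₁ = -31.7 °C = 241.4 K.
T₂ = 241.4 × 20.9^(0.4) = 814.5 K.
Q = 0, so ΔU = W_on_gas = nCᵥΔT with Cᵥ = R/(γ−1) = 20.79 J/(mol·K).
ΔU = 2.97 × 20.79 × (814.5 − 241.4) = 35370 J.

ΔU ≈ 35.4 kJ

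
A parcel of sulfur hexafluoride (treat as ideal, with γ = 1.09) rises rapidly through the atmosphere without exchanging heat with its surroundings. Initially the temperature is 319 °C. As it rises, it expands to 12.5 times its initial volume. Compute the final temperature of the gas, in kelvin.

Adiabatic: T₁V₁^(γ−1) = T₂V₂^(γ−1) ⇒ T₂ = T₁ (V₁/V₂)^(γ−1).
T₁ = 319 °C = 592.1 K.
T₂ = 592.1 × (1/12.5)^(0.09) = 471.7 K.

T₂ ≈ 472 K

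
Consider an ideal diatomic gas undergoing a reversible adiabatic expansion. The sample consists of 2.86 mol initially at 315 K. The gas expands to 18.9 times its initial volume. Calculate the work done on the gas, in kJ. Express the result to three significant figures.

W ≈ -12.9 kJ

Adiabatic: T₁V₁^(γ−1) = T₂V₂^(γ−1) ⇒ T₂ = T₁ (V₁/V₂)^(γ−1).
γ = 7/5 for a diatomic ideal gas, so γ−1 = 2/5.
T₂ = 315 × (1/18.9)^(2/5) = 97.21 K.
Q = 0, so ΔU = W_on_gas = nCᵥΔT with Cᵥ = R/(γ−1) = 20.79 J/(mol·K).
ΔU = 2.86 × 20.79 × (97.21 − 315) = -12950 J.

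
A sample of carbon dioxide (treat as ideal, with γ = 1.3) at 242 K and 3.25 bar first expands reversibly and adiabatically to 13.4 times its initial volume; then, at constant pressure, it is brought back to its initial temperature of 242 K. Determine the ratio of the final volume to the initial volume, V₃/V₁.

V₃/V₁ ≈ 29.2

Adiabatic step: V₂/V₁ = 13.4; T₂ = T₁·(1/13.4)^(0.3) = 111.1 K.
Isobaric step: V₃/V₂ = T₃/T₂ = 242/111.1.
V₃/V₁ = (V₂/V₁)(V₃/V₂) = 13.4 × (242/111.1) = 29.19.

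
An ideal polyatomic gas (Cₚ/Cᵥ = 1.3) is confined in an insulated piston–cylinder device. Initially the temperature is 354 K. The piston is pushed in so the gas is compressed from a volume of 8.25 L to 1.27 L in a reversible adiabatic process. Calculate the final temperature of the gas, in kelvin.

T₂ ≈ 621 K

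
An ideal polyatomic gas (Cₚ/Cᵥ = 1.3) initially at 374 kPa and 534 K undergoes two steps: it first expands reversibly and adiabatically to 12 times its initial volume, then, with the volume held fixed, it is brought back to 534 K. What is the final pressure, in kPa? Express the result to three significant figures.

P₃ ≈ 31.2 kPa

Adiabatic step (PV^γ = const): P₂ = 374×(1/12)^(1.3) = 14.79 kPa; T₂ = 534×(1/12)^(0.3) = 253.4 K.
Isochoric: P₃ = P₂(T₃/T₂) = 14.79 × (534/253.4) = 31.17 kPa.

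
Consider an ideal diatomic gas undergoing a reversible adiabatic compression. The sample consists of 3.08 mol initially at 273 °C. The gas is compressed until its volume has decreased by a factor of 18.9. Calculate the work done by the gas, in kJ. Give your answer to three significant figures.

W ≈ -78.3 kJ

Adiabatic: T₁V₁^(γ−1) = T₂V₂^(γ−1) ⇒ T₂ = T₁ (V₁/V₂)^(γ−1).
γ = 7/5 for a diatomic ideal gas, so γ−1 = 2/5.
T₁ = 273 °C = 546.1 K.
T₂ = 546.1 × 18.9^(2/5) = 1770 K.
Q = 0, so ΔU = W_on_gas = nCᵥΔT with Cᵥ = R/(γ−1) = 20.79 J/(mol·K).
ΔU = 3.08 × 20.79 × (1770 − 546.1) = 78330 J.
Work done by the gas = −ΔU = -78330 J.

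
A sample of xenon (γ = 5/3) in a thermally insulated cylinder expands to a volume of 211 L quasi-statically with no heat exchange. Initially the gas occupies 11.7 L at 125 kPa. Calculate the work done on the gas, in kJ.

P₂ = P₁(V₁/V₂)^γ = 125×(11.7/211)^(5/3) = 1.008 kPa.
For a reversible adiabat, W_by_gas = (P₁V₁ − P₂V₂)/(γ−1).
W_by = (125000×0.0117 − 1008×0.211) / (2/3) = 1875 J.
W_on_gas = −W_by = -1875 J.

W ≈ -1.87 kJ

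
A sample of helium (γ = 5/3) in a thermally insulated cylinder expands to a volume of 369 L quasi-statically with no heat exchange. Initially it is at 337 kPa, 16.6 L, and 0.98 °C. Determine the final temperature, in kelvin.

For a reversible adiabat TV^(γ−1) is constant, so T₂ = T₁ (V₁/V₂)^(γ−1).
T₁ = 0.98 °C = 274.1 K.
T₂ = 274.1 × (16.6/369)^(2/3) = 34.67 K.

T₂ ≈ 34.7 K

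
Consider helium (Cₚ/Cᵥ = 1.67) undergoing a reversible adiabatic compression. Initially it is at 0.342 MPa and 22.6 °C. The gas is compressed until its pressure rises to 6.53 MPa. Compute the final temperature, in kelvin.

Adiabatic: T₂/T₁ = (P₂/P₁)^((γ−1)/γ).
T₁ = 22.6 °C = 295.8 K.
T₂ = 295.8 × (6.53/0.342)^(0.401) = 965.6 K.

T₂ ≈ 966 K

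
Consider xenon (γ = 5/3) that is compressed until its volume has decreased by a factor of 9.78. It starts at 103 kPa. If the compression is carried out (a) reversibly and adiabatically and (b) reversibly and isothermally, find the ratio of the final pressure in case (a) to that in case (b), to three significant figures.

Isothermal: P_b = P₁(V₁/V₂) = 103×9.78.
Adiabatic: P_a = P₁(V₁/V₂)^γ = 103×9.78^(5/3).
P_a/P_b = (V₁/V₂)^(γ−1) = 9.78^(2/3) = 4.573.

P_adiabatic / P_isothermal ≈ 4.57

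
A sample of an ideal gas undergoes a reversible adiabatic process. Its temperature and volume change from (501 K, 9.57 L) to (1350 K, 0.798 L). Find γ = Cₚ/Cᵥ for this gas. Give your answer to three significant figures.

γ ≈ 1.40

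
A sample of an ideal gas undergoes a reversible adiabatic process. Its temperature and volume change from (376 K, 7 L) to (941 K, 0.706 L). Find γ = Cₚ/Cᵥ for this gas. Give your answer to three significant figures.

TV^(γ−1) = const ⇒ γ − 1 = ln(T₂/T₁) / ln(V₁/V₂).
γ = 1 + ln(941/376) / ln(7/0.706) = 1.4.

γ ≈ 1.40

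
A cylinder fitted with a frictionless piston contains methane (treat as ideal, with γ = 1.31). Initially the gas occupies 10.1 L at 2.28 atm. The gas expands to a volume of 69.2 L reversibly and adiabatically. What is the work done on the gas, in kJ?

W ≈ -3.38 kJ

P₂ = P₁(V₁/V₂)^γ = 2.28×(10.1/69.2)^(1.31) = 0.1833 atm.
For a reversible adiabat, W_by_gas = (P₁V₁ − P₂V₂)/(γ−1).
W_by = (231000×0.0101 − 18570×0.0692) / (0.31) = 3382 J.
W_on_gas = −W_by = -3382 J.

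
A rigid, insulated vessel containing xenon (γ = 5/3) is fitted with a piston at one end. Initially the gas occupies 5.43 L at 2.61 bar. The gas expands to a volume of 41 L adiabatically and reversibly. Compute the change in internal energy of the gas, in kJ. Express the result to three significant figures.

ΔU ≈ -1.57 kJ

P₂ = P₁(V₁/V₂)^γ = 2.61×(5.43/41)^(5/3) = 0.08981 bar.
For a reversible adiabat, W_by_gas = (P₁V₁ − P₂V₂)/(γ−1).
W_by = (261000×0.00543 − 8981×0.041) / (2/3) = 1574 J.
Q = 0 ⇒ ΔU = −W_by = -1574 J.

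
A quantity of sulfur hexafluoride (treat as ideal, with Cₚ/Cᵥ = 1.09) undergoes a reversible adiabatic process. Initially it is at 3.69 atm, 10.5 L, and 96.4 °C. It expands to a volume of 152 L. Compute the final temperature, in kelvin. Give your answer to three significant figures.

For a reversible adiabat TV^(γ−1) is constant, so T₂ = T₁ (V₁/V₂)^(γ−1).
T₁ = 96.4 °C = 369.5 K.
T₂ = 369.5 × (10.5/152)^(0.09) = 290.5 K.

T₂ ≈ 291 K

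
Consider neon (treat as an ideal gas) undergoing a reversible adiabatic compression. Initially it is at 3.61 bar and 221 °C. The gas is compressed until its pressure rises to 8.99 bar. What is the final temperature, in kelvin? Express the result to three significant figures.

T₂ ≈ 712 K

Along an adiabat T P^((1−γ)/γ) is constant, so T₂ = T₁ (P₂/P₁)^((γ−1)/γ).
For a monatomic ideal gas γ = 5/3, so (γ−1)/γ = 2/5.
T₁ = 221 °C = 494.1 K.
T₂ = 494.1 × (8.99/3.61)^(2/5) = 711.8 K.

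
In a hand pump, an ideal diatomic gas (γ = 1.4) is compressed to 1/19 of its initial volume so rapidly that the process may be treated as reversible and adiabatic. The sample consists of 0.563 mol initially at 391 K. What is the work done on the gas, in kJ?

For a reversible adiabat TV^(γ−1) is constant, so T₂ = T₁ (V₁/V₂)^(γ−1).
T₂ = 391 × 19^(0.4) = 1270 K.
Q = 0, so ΔU = W_on_gas = nCᵥΔT with Cᵥ = R/(γ−1) = 20.79 J/(mol·K).
ΔU = 0.563 × 20.79 × (1270 − 391) = 10280 J.

W ≈ 10.3 kJ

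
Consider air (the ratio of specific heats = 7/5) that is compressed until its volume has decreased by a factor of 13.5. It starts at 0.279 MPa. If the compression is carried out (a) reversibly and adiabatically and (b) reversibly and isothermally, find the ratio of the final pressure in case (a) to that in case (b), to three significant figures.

P_adiabatic / P_isothermal ≈ 2.83

Isothermal: P_b = P₁(V₁/V₂) = 0.279×13.5.
Adiabatic: P_a = P₁(V₁/V₂)^γ = 0.279×13.5^(7/5).
P_a/P_b = (V₁/V₂)^(γ−1) = 13.5^(2/5) = 2.832.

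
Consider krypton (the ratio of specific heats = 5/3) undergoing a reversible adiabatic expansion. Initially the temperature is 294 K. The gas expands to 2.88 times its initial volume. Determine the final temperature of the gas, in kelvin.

For a reversible adiabat TV^(γ−1) is constant, so T₂ = T₁ (V₁/V₂)^(γ−1).
T₂ = 294 × (1/2.88)^(2/3) = 145.2 K.

T₂ ≈ 145 K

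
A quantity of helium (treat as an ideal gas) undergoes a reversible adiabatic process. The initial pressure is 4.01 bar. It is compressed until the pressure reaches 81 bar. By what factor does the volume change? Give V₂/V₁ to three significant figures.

V₂/V₁ ≈ 0.165

From PV^γ = const, V₂/V₁ = (P₁/P₂)^(1/γ).
For a monatomic ideal gas γ = 5/3.
V₂/V₁ = (4.01/81)^(3/5) = 0.1647.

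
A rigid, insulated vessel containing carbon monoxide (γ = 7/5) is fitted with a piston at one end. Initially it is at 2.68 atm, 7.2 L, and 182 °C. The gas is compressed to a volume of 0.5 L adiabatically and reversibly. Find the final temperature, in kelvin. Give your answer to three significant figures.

Adiabatic: T₁V₁^(γ−1) = T₂V₂^(γ−1) ⇒ T₂ = T₁ (V₁/V₂)^(γ−1).
T₁ = 182 °C = 455.1 K.
T₂ = 455.1 × (7.2/0.5)^(2/5) = 1323 K.

T₂ ≈ 1320 K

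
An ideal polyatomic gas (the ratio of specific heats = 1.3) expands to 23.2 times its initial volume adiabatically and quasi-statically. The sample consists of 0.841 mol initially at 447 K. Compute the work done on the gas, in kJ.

Adiabatic: T₁V₁^(γ−1) = T₂V₂^(γ−1) ⇒ T₂ = T₁ (V₁/V₂)^(γ−1).
T₂ = 447 × (1/23.2)^(0.3) = 174 K.
Q = 0, so ΔU = W_on_gas = nCᵥΔT with Cᵥ = R/(γ−1) = 27.71 J/(mol·K).
ΔU = 0.841 × 27.71 × (174 − 447) = -6362 J.

W ≈ -6.36 kJ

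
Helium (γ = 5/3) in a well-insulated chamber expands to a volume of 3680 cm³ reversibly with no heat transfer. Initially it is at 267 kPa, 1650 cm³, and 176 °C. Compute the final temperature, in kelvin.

For a reversible adiabat TV^(γ−1) is constant, so T₂ = T₁ (V₁/V₂)^(γ−1).
T₁ = 176 °C = 449.1 K.
T₂ = 449.1 × (1650/3680)^(2/3) = 263.1 K.

T₂ ≈ 263 K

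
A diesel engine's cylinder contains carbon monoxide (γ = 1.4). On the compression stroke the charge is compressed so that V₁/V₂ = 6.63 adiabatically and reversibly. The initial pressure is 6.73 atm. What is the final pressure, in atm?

P₂ ≈ 95.1 atm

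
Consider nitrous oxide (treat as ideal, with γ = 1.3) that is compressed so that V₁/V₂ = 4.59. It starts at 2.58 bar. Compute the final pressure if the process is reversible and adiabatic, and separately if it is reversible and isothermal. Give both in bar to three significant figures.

Isothermal: P₂ = P₁(V₁/V₂) = 2.58×4.59 = 11.84 bar.
Adiabatic: P₂ = P₁(V₁/V₂)^γ = 2.58×4.59^(1.3) = 18.71 bar.

adiabatic: 18.7 bar; isothermal: 11.8 bar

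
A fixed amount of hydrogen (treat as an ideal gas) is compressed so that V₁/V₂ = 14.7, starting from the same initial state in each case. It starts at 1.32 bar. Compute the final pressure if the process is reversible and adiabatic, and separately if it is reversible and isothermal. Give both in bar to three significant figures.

For a diatomic ideal gas γ = 7/5.
Isothermal: P₂ = P₁(V₁/V₂) = 1.32×14.7 = 19.4 bar.
Adiabatic: P₂ = P₁(V₁/V₂)^γ = 1.32×14.7^(7/5) = 56.86 bar.

adiabatic: 56.9 bar; isothermal: 19.4 bar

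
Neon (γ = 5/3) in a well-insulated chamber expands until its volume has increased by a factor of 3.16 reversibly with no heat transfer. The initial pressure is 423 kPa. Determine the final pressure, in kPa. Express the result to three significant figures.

Adiabatic: P₁V₁^γ = P₂V₂^γ ⇒ P₂ = P₁ (V₁/V₂)^γ.
P₂ = 423 × (1/3.16)^(5/3) = 62.16 kPa.

P₂ ≈ 62.2 kPa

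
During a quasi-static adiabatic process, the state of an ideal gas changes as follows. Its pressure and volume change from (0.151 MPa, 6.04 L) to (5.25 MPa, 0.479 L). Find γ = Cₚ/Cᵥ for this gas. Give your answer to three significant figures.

PV^γ = const ⇒ γ = ln(P₂/P₁) / ln(V₁/V₂).
γ = ln(5.25/0.151) / ln(6.04/0.479) = 1.4.

γ ≈ 1.40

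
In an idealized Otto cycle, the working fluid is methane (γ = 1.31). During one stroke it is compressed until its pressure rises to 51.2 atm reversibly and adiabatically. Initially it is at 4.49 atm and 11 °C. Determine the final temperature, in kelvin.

Along an adiabat T P^((1−γ)/γ) is constant, so T₂ = T₁ (P₂/P₁)^((γ−1)/γ).
T₁ = 11 °C = 284.1 K.
T₂ = 284.1 × (51.2/4.49)^(0.237) = 505.5 K.

T₂ ≈ 505 K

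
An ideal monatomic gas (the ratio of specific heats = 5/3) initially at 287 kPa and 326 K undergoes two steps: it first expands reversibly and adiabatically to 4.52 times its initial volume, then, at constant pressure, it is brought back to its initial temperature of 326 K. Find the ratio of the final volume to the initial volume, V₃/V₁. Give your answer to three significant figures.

V₃/V₁ ≈ 12.4

Adiabatic step: V₂/V₁ = 4.52; T₂ = T₁·(1/4.52)^(2/3) = 119.3 K.
Isobaric step: V₃/V₂ = T₃/T₂ = 326/119.3.
V₃/V₁ = (V₂/V₁)(V₃/V₂) = 4.52 × (326/119.3) = 12.36.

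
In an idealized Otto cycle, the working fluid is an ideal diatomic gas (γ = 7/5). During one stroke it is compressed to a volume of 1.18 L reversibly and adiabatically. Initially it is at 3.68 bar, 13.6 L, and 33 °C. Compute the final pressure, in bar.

P₂ ≈ 113 bar

Adiabatic: P₁V₁^γ = P₂V₂^γ ⇒ P₂ = P₁ (V₁/V₂)^γ.
P₂ = 3.68 × (13.6/1.18)^(7/5) = 112.8 bar.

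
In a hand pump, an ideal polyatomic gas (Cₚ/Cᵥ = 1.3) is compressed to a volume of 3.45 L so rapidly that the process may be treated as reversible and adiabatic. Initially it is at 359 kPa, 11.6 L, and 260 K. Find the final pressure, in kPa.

P₂ ≈ 1740 kPa

Adiabatic: P₁V₁^γ = P₂V₂^γ ⇒ P₂ = P₁ (V₁/V₂)^γ.
P₂ = 359 × (11.6/3.45)^(1.3) = 1737 kPa.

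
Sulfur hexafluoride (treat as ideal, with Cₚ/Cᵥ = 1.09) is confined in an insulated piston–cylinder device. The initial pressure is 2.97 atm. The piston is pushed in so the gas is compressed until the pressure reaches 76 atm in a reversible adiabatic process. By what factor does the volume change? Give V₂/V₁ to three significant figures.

V₂/V₁ ≈ 0.0511

From PV^γ = const, V₂/V₁ = (P₁/P₂)^(1/γ).
V₂/V₁ = (2.97/76)^(0.917) = 0.05107.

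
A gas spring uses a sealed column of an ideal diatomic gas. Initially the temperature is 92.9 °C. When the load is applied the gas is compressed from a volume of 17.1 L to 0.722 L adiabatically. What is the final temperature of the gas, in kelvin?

T₂ ≈ 1300 K

Adiabatic: T₁V₁^(γ−1) = T₂V₂^(γ−1) ⇒ T₂ = T₁ (V₁/V₂)^(γ−1).
For a diatomic ideal gas γ = 7/5, so γ−1 = 2/5.
T₁ = 92.9 °C = 366 K.
T₂ = 366 × (17.1/0.722)^(2/5) = 1298 K.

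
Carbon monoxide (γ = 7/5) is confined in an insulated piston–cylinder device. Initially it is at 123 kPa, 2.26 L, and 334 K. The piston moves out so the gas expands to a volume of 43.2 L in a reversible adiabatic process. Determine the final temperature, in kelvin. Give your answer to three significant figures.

T₂ ≈ 103 K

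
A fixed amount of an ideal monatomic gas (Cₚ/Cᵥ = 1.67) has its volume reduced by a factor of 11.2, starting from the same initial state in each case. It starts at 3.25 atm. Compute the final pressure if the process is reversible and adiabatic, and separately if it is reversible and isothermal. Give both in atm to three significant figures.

Isothermal: P₂ = P₁(V₁/V₂) = 3.25×11.2 = 36.4 atm.
Adiabatic: P₂ = P₁(V₁/V₂)^γ = 3.25×11.2^(1.67) = 183.7 atm.

adiabatic: 184 atm; isothermal: 36.4 atm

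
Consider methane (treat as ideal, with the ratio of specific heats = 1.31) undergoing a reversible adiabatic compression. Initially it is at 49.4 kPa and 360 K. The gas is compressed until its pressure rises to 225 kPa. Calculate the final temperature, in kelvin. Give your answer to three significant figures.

Adiabatic: T₂/T₁ = (P₂/P₁)^((γ−1)/γ).
T₂ = 360 × (225/49.4)^(0.237) = 515.4 K.

T₂ ≈ 515 K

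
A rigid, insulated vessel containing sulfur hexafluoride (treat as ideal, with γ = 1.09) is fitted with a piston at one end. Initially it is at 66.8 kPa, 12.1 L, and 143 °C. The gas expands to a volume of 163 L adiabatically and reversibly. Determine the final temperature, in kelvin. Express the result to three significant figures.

T₂ ≈ 329 K

Adiabatic: T₁V₁^(γ−1) = T₂V₂^(γ−1) ⇒ T₂ = T₁ (V₁/V₂)^(γ−1).
T₁ = 143 °C = 416.1 K.
T₂ = 416.1 × (12.1/163)^(0.09) = 329.3 K.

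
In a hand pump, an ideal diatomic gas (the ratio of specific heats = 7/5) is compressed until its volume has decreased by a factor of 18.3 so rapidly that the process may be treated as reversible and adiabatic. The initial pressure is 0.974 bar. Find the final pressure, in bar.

P₂ ≈ 57.0 bar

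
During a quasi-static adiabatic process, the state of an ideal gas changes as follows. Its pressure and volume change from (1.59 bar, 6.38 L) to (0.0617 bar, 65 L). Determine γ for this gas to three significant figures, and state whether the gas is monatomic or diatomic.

γ ≈ 1.40; diatomic

PV^γ = const ⇒ γ = ln(P₂/P₁) / ln(V₁/V₂).
γ = ln(0.0617/1.59) / ln(6.38/65) = 1.4.
γ ≈ 1.40 is close to 7/5, so the gas is diatomic.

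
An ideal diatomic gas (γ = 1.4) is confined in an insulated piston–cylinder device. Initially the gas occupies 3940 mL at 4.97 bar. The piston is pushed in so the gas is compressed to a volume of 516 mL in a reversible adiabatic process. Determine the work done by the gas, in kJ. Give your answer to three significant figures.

P₂ = P₁(V₁/V₂)^γ = 4.97×(3940/516)^(1.4) = 85.57 bar.
For a reversible adiabat, W_by_gas = (P₁V₁ − P₂V₂)/(γ−1).
W_by = (497000×0.00394 − 8.557×10^6×0.000516) / (0.4) = -6144 J.

W ≈ -6.14 kJ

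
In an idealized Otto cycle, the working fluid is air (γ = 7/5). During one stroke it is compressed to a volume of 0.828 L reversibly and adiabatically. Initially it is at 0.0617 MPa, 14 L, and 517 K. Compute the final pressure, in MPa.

P₂ ≈ 3.23 MPa

Adiabatic: P₁V₁^γ = P₂V₂^γ ⇒ P₂ = P₁ (V₁/V₂)^γ.
P₂ = 0.0617 × (14/0.828)^(7/5) = 3.233 MPa.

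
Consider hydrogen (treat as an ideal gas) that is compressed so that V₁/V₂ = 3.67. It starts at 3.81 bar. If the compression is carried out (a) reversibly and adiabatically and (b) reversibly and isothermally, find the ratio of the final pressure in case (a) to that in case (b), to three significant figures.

For a diatomic ideal gas γ = 7/5.
Isothermal: P_b = P₁(V₁/V₂) = 3.81×3.67.
Adiabatic: P_a = P₁(V₁/V₂)^γ = 3.81×3.67^(7/5).
P_a/P_b = (V₁/V₂)^(γ−1) = 3.67^(2/5) = 1.682.

P_adiabatic / P_isothermal ≈ 1.68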